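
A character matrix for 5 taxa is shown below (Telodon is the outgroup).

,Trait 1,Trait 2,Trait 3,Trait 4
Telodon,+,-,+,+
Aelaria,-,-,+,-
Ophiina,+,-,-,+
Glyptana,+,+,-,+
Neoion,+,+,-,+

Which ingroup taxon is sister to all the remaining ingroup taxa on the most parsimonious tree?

Aelaria

Character polarity is set by the outgroup: the derived state is whichever differs from the outgroup's state, so for Trait 1, Trait 3, Trait 4 the derived state is '-', and for the remaining characters it is '+'.
Trait 1: derived state '-' in Aelaria only — an autapomorphy, so it tells us nothing about relationships among taxa.
Only Glyptana and Neoion show the derived state '+' for Trait 2, supporting them as a clade.
Trait 3: derived state '-' in Glyptana, Neoion, and Ophiina only — synapomorphy for {Glyptana, Neoion, Ophiina}.
Trait 4 (derived state '-') is unique to Aelaria (autapomorphy; uninformative for grouping).
Most parsimonious ingroup topology: (Aelaria,(Ophiina,(Glyptana,Neoion))).
Aelaria is sister to the clade containing all other ingroup taxa, so it is the earliest-diverging (most basal) ingroup lineage.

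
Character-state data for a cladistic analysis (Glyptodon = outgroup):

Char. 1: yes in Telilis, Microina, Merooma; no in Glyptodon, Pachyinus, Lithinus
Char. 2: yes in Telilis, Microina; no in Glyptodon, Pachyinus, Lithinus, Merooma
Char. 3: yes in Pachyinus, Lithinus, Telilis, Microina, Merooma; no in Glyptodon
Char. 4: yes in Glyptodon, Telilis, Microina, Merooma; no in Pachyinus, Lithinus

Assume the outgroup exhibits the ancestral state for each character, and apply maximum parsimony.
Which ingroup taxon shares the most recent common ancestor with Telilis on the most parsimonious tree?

Microina

Character polarity is set by the outgroup: the derived state is whichever differs from the outgroup's state, so for Char. 4 the derived state is 'no', and for the remaining characters it is 'yes'.
Char. 1 (derived state 'yes') is shared by Merooma, Microina, and Telilis — a synapomorphy uniting that clade.
Char. 2: derived state 'yes' in Microina and Telilis only — synapomorphy for {Microina, Telilis}.
All ingroup taxa share the derived state 'yes' for Char. 3; it defines the ingroup but does not resolve relationships within it.
Char. 4: derived state 'no' in Lithinus and Pachyinus only — synapomorphy for {Lithinus, Pachyinus}.
Most parsimonious ingroup topology: ((Pachyinus,Lithinus),((Telilis,Microina),Merooma)).
Telilis and Microina form a cherry on this tree, so they are sister taxa.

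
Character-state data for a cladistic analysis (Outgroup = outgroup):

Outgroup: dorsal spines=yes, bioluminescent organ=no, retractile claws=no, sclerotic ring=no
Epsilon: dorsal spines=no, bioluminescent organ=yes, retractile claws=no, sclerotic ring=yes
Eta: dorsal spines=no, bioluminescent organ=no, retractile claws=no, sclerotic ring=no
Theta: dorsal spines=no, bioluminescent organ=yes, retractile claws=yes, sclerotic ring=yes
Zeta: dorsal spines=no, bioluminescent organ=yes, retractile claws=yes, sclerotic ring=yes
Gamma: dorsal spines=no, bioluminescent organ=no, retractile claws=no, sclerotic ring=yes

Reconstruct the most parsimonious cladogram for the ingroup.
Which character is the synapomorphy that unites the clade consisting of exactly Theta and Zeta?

retractile claws

Character polarity is set by the outgroup: the derived state is whichever differs from the outgroup's state, so for dorsal spines the derived state is 'no', and for the remaining characters it is 'yes'.
dorsal spines (derived state 'no') is shared by all ingroup taxa — unites the whole ingroup.
bioluminescent organ: derived state 'yes' in Epsilon, Theta, and Zeta only — synapomorphy for {Epsilon, Theta, Zeta}.
retractile claws (derived state 'yes') is shared by Theta and Zeta — a synapomorphy uniting that clade.
sclerotic ring: derived state 'yes' in Epsilon, Gamma, Theta, and Zeta only — synapomorphy for {Epsilon, Gamma, Theta, Zeta}.
Most parsimonious ingroup topology: (((Epsilon,(Theta,Zeta)),Gamma),Eta).
The clade {Theta, Zeta} is supported by retractile claws: its derived state 'yes' occurs in exactly those taxa and in no other taxon (including the outgroup).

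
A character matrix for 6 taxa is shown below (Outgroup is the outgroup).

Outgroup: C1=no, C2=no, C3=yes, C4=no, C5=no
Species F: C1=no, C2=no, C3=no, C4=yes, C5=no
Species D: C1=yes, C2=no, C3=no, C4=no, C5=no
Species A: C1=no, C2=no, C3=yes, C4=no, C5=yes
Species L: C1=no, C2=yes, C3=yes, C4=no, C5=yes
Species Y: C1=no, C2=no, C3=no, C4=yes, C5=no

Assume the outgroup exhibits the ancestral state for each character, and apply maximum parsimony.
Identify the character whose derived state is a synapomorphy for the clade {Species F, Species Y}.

Character polarity is set by the outgroup: the derived state is whichever differs from the outgroup's state, so for C3 the derived state is 'no', and for the remaining characters it is 'yes'.
C1: derived state 'yes' in Species D only — an autapomorphy, so it tells us nothing about relationships among taxa.
C2 (derived state 'yes') is unique to Species L (autapomorphy; uninformative for grouping).
C3 (derived state 'no') is shared by Species D, Species F, and Species Y — a synapomorphy uniting that clade.
C4 (derived state 'yes') is shared by Species F and Species Y — a synapomorphy uniting that clade.
C5: derived state 'yes' in Species A and Species L only — synapomorphy for {Species A, Species L}.
Most parsimonious ingroup topology: (((Species F,Species Y),Species D),(Species A,Species L)).
The clade {Species F, Species Y} is supported by C4: its derived state 'yes' occurs in exactly those taxa and in no other taxon (including the outgroup).

C4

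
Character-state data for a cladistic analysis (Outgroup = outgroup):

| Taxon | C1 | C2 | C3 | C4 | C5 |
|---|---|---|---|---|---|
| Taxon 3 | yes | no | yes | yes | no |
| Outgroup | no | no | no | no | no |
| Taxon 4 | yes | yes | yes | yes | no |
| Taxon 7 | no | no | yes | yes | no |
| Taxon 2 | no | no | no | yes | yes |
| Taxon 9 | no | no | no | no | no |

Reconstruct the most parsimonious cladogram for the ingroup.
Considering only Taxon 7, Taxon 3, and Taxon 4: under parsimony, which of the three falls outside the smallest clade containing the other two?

Taxon 7

The outgroup has state 'no' for every character, so 'yes' is the derived state throughout.
C1: derived state 'yes' in Taxon 3 and Taxon 4 only — synapomorphy for {Taxon 3, Taxon 4}.
C2 (derived state 'yes') is unique to Taxon 4 (autapomorphy; uninformative for grouping).
C3 (derived state 'yes') is shared by Taxon 3, Taxon 4, and Taxon 7 — a synapomorphy uniting that clade.
Only Taxon 2, Taxon 3, Taxon 4, and Taxon 7 show the derived state 'yes' for C4, supporting them as a clade.
C5: derived state 'yes' in Taxon 2 only — an autapomorphy, so it tells us nothing about relationships among taxa.
Most parsimonious ingroup topology: ((((Taxon 3,Taxon 4),Taxon 7),Taxon 2),Taxon 9).
Taxon 4 and Taxon 3 share a more recent common ancestor with each other than either does with Taxon 7, so Taxon 7 is the least closely related of the three.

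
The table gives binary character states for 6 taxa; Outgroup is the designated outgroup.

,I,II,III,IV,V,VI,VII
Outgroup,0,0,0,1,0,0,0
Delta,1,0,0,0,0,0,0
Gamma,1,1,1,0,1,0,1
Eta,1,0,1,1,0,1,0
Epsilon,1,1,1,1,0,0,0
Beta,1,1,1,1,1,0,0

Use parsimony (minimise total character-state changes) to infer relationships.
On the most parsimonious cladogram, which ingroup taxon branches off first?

Delta

Character polarity is set by the outgroup: the derived state is whichever differs from the outgroup's state, so for IV the derived state is '0', and for the remaining characters it is '1'.
All ingroup taxa share the derived state '1' for I; it defines the ingroup but does not resolve relationships within it.
Only Beta, Epsilon, and Gamma show the derived state '1' for II, supporting them as a clade.
III: derived state '1' in Beta, Epsilon, Eta, and Gamma only — synapomorphy for {Beta, Epsilon, Eta, Gamma}.
IV (state '0') occurs in Delta and Gamma but conflicts with the nesting implied by the other characters — most parsimoniously interpreted as homoplasy.
V (derived state '1') is shared by Beta and Gamma — a synapomorphy uniting that clade.
VI: derived state '1' in Eta only — an autapomorphy, so it tells us nothing about relationships among taxa.
VII: derived state '1' in Gamma only — an autapomorphy, so it tells us nothing about relationships among taxa.
Most parsimonious ingroup topology: (Delta,(((Gamma,Beta),Epsilon),Eta)).
Delta is sister to the clade containing all other ingroup taxa, so it is the earliest-diverging (most basal) ingroup lineage.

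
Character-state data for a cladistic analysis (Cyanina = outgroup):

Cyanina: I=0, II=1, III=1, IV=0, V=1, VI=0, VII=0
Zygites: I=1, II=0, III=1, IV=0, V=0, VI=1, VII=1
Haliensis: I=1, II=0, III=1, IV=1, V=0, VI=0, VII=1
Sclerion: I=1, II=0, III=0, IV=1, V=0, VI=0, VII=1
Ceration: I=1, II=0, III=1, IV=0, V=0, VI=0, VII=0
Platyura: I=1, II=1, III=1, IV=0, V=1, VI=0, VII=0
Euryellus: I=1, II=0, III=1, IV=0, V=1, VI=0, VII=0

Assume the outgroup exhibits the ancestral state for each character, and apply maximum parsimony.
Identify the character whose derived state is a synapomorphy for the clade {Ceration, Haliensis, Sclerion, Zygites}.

Character polarity is set by the outgroup: the derived state is whichever differs from the outgroup's state, so for II, III, V the derived state is '0', and for the remaining characters it is '1'.
I (derived state '1') is shared by all ingroup taxa — unites the whole ingroup.
II (derived state '0') is shared by Ceration, Euryellus, Haliensis, Sclerion, and Zygites — a synapomorphy uniting that clade.
III (derived state '0') is unique to Sclerion (autapomorphy; uninformative for grouping).
IV: derived state '1' in Haliensis and Sclerion only — synapomorphy for {Haliensis, Sclerion}.
V: derived state '0' in Ceration, Haliensis, Sclerion, and Zygites only — synapomorphy for {Ceration, Haliensis, Sclerion, Zygites}.
VI (derived state '1') is unique to Zygites (autapomorphy; uninformative for grouping).
Only Haliensis, Sclerion, and Zygites show the derived state '1' for VII, supporting them as a clade.
Most parsimonious ingroup topology: ((((Zygites,(Haliensis,Sclerion)),Ceration),Euryellus),Platyura).
The clade {Ceration, Haliensis, Sclerion, Zygites} is supported by V: its derived state '0' occurs in exactly those taxa and in no other taxon (including the outgroup).

V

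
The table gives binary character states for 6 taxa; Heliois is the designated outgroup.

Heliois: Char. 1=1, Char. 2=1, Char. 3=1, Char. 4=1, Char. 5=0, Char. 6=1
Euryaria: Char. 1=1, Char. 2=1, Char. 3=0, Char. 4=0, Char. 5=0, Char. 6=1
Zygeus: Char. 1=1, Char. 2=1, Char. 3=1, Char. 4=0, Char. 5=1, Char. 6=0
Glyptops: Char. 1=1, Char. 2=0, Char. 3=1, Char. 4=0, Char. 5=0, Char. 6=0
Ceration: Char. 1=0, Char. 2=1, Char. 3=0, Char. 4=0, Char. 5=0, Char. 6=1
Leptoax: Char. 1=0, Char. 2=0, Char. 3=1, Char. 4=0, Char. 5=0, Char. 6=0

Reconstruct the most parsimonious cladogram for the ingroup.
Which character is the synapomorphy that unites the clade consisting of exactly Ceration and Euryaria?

Character polarity is set by the outgroup: the derived state is whichever differs from the outgroup's state, so for Char. 1, Char. 2, Char. 3, Char. 4, Char. 6 the derived state is '0', and for the remaining characters it is '1'.
Char. 1 (state '0') occurs in Ceration and Leptoax but conflicts with the nesting implied by the other characters — most parsimoniously interpreted as homoplasy.
Char. 2: derived state '0' in Glyptops and Leptoax only — synapomorphy for {Glyptops, Leptoax}.
Char. 3 (derived state '0') is shared by Ceration and Euryaria — a synapomorphy uniting that clade.
All ingroup taxa share the derived state '0' for Char. 4; it defines the ingroup but does not resolve relationships within it.
Char. 5: derived state '1' in Zygeus only — an autapomorphy, so it tells us nothing about relationships among taxa.
Char. 6 (derived state '0') is shared by Glyptops, Leptoax, and Zygeus — a synapomorphy uniting that clade.
Most parsimonious ingroup topology: ((Euryaria,Ceration),(Zygeus,(Glyptops,Leptoax))).
The clade {Ceration, Euryaria} is supported by Char. 3: its derived state '0' occurs in exactly those taxa and in no other taxon (including the outgroup).

Char. 3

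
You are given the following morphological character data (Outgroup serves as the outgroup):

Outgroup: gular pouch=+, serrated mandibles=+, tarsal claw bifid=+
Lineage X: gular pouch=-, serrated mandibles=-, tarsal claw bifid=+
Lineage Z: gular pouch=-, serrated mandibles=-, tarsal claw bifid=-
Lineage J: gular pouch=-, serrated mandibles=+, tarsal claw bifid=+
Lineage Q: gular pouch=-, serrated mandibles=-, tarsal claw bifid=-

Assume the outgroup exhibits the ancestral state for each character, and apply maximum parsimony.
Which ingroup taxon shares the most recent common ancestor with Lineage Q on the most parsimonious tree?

Lineage Z

The outgroup has state '+' for every character, so '-' is the derived state throughout.
All ingroup taxa share the derived state '-' for gular pouch; it defines the ingroup but does not resolve relationships within it.
serrated mandibles: derived state '-' in Lineage Q, Lineage X, and Lineage Z only — synapomorphy for {Lineage Q, Lineage X, Lineage Z}.
Only Lineage Q and Lineage Z show the derived state '-' for tarsal claw bifid, supporting them as a clade.
Most parsimonious ingroup topology: ((Lineage X,(Lineage Z,Lineage Q)),Lineage J).
Lineage Q and Lineage Z form a cherry on this tree, so they are sister taxa.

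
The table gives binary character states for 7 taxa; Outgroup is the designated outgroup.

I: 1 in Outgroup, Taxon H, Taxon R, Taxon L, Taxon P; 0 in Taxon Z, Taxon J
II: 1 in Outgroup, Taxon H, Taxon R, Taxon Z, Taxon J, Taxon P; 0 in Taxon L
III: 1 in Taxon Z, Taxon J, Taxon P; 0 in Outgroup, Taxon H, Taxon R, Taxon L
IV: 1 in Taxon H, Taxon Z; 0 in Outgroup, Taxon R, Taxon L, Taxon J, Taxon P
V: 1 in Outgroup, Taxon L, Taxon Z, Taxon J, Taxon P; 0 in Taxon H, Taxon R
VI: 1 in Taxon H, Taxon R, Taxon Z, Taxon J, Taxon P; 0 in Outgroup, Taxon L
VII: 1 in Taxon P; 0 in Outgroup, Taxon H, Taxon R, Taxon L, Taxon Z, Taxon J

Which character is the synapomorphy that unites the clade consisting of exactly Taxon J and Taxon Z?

I

Character polarity is set by the outgroup: the derived state is whichever differs from the outgroup's state, so for I, II, V the derived state is '0', and for the remaining characters it is '1'.
Only Taxon J and Taxon Z show the derived state '0' for I, supporting them as a clade.
II: derived state '0' in Taxon L only — an autapomorphy, so it tells us nothing about relationships among taxa.
III: derived state '1' in Taxon J, Taxon P, and Taxon Z only — synapomorphy for {Taxon J, Taxon P, Taxon Z}.
IV groups Taxon H and Taxon Z, which is incompatible with the clades supported by the remaining characters; treating it as convergent (homoplasy) costs fewer steps than any alternative tree.
Only Taxon H and Taxon R show the derived state '0' for V, supporting them as a clade.
VI: derived state '1' in Taxon H, Taxon J, Taxon P, Taxon R, and Taxon Z only — synapomorphy for {Taxon H, Taxon J, Taxon P, Taxon R, Taxon Z}.
VII: derived state '1' in Taxon P only — an autapomorphy, so it tells us nothing about relationships among taxa.
Most parsimonious ingroup topology: (((Taxon H,Taxon R),((Taxon Z,Taxon J),Taxon P)),Taxon L).
The clade {Taxon J, Taxon Z} is supported by I: its derived state '0' occurs in exactly those taxa and in no other taxon (including the outgroup).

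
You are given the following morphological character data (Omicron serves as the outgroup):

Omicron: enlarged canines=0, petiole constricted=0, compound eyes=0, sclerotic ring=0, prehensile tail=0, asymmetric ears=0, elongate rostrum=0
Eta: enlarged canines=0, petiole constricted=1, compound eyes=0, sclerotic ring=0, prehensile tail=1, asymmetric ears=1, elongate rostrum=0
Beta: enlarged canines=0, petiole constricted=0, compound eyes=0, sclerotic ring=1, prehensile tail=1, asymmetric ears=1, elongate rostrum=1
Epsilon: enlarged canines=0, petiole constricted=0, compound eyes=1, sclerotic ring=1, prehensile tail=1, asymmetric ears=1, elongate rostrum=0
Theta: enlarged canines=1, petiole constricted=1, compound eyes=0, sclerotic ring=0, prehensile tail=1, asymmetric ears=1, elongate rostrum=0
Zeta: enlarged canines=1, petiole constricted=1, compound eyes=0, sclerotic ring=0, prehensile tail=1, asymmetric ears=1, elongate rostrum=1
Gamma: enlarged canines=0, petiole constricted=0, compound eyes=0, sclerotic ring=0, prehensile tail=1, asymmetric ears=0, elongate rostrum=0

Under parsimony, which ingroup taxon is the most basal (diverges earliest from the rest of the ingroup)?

The outgroup has state '0' for every character, so '1' is the derived state throughout.
enlarged canines (derived state '1') is shared by Theta and Zeta — a synapomorphy uniting that clade.
Only Eta, Theta, and Zeta show the derived state '1' for petiole constricted, supporting them as a clade.
compound eyes: derived state '1' in Epsilon only — an autapomorphy, so it tells us nothing about relationships among taxa.
sclerotic ring (derived state '1') is shared by Beta and Epsilon — a synapomorphy uniting that clade.
prehensile tail (derived state '1') is shared by all ingroup taxa — unites the whole ingroup.
asymmetric ears (derived state '1') is shared by Beta, Epsilon, Eta, Theta, and Zeta — a synapomorphy uniting that clade.
elongate rostrum groups Beta and Zeta, which is incompatible with the clades supported by the remaining characters; treating it as convergent (homoplasy) costs fewer steps than any alternative tree.
Most parsimonious ingroup topology: (((Eta,(Theta,Zeta)),(Beta,Epsilon)),Gamma).
Gamma is sister to the clade containing all other ingroup taxa, so it is the earliest-diverging (most basal) ingroup lineage.

Gamma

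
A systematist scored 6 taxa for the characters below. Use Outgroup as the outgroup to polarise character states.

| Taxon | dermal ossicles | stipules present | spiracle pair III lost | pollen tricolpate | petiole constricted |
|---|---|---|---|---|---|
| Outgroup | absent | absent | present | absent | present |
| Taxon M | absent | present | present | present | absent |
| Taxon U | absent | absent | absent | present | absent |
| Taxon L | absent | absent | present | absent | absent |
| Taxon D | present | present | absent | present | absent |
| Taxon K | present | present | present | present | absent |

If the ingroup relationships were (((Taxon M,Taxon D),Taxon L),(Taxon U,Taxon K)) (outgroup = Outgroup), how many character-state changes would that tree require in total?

Map each character onto (((Taxon M,Taxon D),Taxon L),(Taxon U,Taxon K)) (rooted by Outgroup) and count the minimum state changes it requires (Fitch parsimony):
dermal ossicles: 2; stipules present: 2; spiracle pair III lost: 2; pollen tricolpate: 2; petiole constricted: 1.
Total tree length = 9.

9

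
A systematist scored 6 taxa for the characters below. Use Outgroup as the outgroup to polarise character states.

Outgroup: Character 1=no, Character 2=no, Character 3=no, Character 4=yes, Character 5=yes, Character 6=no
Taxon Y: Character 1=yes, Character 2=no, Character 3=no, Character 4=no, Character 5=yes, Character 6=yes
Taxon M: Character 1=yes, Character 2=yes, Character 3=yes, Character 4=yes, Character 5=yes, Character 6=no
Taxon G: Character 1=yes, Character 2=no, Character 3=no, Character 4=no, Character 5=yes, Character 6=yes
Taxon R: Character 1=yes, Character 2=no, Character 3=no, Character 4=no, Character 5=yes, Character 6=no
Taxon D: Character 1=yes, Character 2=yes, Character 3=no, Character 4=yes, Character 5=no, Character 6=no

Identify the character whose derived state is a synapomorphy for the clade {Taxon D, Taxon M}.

Character 2

Character polarity is set by the outgroup: the derived state is whichever differs from the outgroup's state, so for Character 4, Character 5 the derived state is 'no', and for the remaining characters it is 'yes'.
All ingroup taxa share the derived state 'yes' for Character 1; it defines the ingroup but does not resolve relationships within it.
Character 2 (derived state 'yes') is shared by Taxon D and Taxon M — a synapomorphy uniting that clade.
Character 3 (derived state 'yes') is unique to Taxon M (autapomorphy; uninformative for grouping).
Only Taxon G, Taxon R, and Taxon Y show the derived state 'no' for Character 4, supporting them as a clade.
Character 5: derived state 'no' in Taxon D only — an autapomorphy, so it tells us nothing about relationships among taxa.
Character 6 (derived state 'yes') is shared by Taxon G and Taxon Y — a synapomorphy uniting that clade.
Most parsimonious ingroup topology: (((Taxon Y,Taxon G),Taxon R),(Taxon M,Taxon D)).
The clade {Taxon D, Taxon M} is supported by Character 2: its derived state 'yes' occurs in exactly those taxa and in no other taxon (including the outgroup).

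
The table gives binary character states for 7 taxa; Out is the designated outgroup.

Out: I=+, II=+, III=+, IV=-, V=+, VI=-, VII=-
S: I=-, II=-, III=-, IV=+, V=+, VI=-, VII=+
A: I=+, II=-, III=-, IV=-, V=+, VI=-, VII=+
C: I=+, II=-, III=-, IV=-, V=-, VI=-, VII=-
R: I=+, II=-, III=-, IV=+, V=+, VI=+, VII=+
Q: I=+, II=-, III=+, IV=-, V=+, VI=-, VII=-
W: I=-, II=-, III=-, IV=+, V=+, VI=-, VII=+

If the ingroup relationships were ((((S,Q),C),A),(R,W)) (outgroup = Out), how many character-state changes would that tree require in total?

Map each character onto ((((S,Q),C),A),(R,W)) (rooted by Out) and count the minimum state changes it requires (Fitch parsimony):
I: 2; II: 1; III: 2; IV: 2; V: 1; VI: 1; VII: 3.
Total tree length = 12.

12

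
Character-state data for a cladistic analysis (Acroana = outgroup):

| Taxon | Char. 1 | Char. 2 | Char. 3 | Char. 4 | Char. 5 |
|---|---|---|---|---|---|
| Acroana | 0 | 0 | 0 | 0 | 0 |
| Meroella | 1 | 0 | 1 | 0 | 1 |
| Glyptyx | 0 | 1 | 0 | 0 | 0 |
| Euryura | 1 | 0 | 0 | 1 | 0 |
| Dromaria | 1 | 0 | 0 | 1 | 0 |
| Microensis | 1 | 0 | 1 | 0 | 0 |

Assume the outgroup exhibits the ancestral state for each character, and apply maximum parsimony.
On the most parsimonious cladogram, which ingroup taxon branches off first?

The outgroup has state '0' for every character, so '1' is the derived state throughout.
Only Dromaria, Euryura, Meroella, and Microensis show the derived state '1' for Char. 1, supporting them as a clade.
Char. 2 (derived state '1') is unique to Glyptyx (autapomorphy; uninformative for grouping).
Only Meroella and Microensis show the derived state '1' for Char. 3, supporting them as a clade.
Only Dromaria and Euryura show the derived state '1' for Char. 4, supporting them as a clade.
Char. 5: derived state '1' in Meroella only — an autapomorphy, so it tells us nothing about relationships among taxa.
Most parsimonious ingroup topology: (((Meroella,Microensis),(Euryura,Dromaria)),Glyptyx).
Glyptyx is sister to the clade containing all other ingroup taxa, so it is the earliest-diverging (most basal) ingroup lineage.

Glyptyx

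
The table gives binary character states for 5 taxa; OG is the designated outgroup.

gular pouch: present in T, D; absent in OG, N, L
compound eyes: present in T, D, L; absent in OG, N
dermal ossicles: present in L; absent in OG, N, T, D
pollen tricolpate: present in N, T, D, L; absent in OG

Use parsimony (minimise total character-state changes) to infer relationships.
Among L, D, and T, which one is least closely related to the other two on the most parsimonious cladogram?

The outgroup has state 'absent' for every character, so 'present' is the derived state throughout.
Only D and T show the derived state 'present' for gular pouch, supporting them as a clade.
compound eyes (derived state 'present') is shared by D, L, and T — a synapomorphy uniting that clade.
dermal ossicles (derived state 'present') is unique to L (autapomorphy; uninformative for grouping).
All ingroup taxa share the derived state 'present' for pollen tricolpate; it defines the ingroup but does not resolve relationships within it.
Most parsimonious ingroup topology: (N,((T,D),L)).
T and D share a more recent common ancestor with each other than either does with L, so L is the least closely related of the three.

L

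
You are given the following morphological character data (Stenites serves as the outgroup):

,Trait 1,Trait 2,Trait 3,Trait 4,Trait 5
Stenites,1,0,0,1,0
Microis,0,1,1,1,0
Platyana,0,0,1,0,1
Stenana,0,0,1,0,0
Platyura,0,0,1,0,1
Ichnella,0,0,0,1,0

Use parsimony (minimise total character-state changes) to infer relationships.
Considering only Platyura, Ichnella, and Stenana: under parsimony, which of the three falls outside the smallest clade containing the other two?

Character polarity is set by the outgroup: the derived state is whichever differs from the outgroup's state, so for Trait 1, Trait 4 the derived state is '0', and for the remaining characters it is '1'.
All ingroup taxa share the derived state '0' for Trait 1; it defines the ingroup but does not resolve relationships within it.
Trait 2: derived state '1' in Microis only — an autapomorphy, so it tells us nothing about relationships among taxa.
Only Microis, Platyana, Platyura, and Stenana show the derived state '1' for Trait 3, supporting them as a clade.
Trait 4 (derived state '0') is shared by Platyana, Platyura, and Stenana — a synapomorphy uniting that clade.
Trait 5: derived state '1' in Platyana and Platyura only — synapomorphy for {Platyana, Platyura}.
Most parsimonious ingroup topology: ((Microis,((Platyana,Platyura),Stenana)),Ichnella).
Stenana and Platyura share a more recent common ancestor with each other than either does with Ichnella, so Ichnella is the least closely related of the three.

Ichnella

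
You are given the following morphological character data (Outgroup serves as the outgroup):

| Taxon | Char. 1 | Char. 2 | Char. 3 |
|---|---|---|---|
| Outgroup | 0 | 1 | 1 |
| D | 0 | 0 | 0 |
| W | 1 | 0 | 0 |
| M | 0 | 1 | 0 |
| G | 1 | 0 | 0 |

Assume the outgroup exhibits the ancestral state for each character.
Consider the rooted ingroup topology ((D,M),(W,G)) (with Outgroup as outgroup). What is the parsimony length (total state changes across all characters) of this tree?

Map each character onto ((D,M),(W,G)) (rooted by Outgroup) and count the minimum state changes it requires (Fitch parsimony):
Char. 1: 1; Char. 2: 2; Char. 3: 1.
Total tree length = 4.

4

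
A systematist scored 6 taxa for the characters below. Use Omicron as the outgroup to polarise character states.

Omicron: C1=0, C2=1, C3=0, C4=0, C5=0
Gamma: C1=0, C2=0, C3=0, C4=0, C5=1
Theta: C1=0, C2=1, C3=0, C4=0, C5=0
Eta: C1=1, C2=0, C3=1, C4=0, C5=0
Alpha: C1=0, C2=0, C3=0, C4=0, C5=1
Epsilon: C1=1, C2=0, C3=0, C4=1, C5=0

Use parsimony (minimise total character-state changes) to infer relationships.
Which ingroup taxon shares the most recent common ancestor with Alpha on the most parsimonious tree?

Character polarity is set by the outgroup: the derived state is whichever differs from the outgroup's state, so for C2 the derived state is '0', and for the remaining characters it is '1'.
Only Epsilon and Eta show the derived state '1' for C1, supporting them as a clade.
C2: derived state '0' in Alpha, Epsilon, Eta, and Gamma only — synapomorphy for {Alpha, Epsilon, Eta, Gamma}.
C3 (derived state '1') is unique to Eta (autapomorphy; uninformative for grouping).
C4 (derived state '1') is unique to Epsilon (autapomorphy; uninformative for grouping).
C5 (derived state '1') is shared by Alpha and Gamma — a synapomorphy uniting that clade.
Most parsimonious ingroup topology: (((Gamma,Alpha),(Eta,Epsilon)),Theta).
Alpha and Gamma form a cherry on this tree, so they are sister taxa.

Gamma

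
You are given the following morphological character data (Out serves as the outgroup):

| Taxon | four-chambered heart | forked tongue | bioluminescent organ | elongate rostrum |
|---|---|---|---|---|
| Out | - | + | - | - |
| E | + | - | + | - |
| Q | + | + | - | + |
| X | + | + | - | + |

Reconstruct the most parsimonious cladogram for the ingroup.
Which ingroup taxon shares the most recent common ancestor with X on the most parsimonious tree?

Q

Character polarity is set by the outgroup: the derived state is whichever differs from the outgroup's state, so for forked tongue the derived state is '-', and for the remaining characters it is '+'.
All ingroup taxa share the derived state '+' for four-chambered heart; it defines the ingroup but does not resolve relationships within it.
forked tongue (derived state '-') is unique to E (autapomorphy; uninformative for grouping).
bioluminescent organ: derived state '+' in E only — an autapomorphy, so it tells us nothing about relationships among taxa.
elongate rostrum (derived state '+') is shared by Q and X — a synapomorphy uniting that clade.
Most parsimonious ingroup topology: (E,(Q,X)).
X and Q form a cherry on this tree, so they are sister taxa.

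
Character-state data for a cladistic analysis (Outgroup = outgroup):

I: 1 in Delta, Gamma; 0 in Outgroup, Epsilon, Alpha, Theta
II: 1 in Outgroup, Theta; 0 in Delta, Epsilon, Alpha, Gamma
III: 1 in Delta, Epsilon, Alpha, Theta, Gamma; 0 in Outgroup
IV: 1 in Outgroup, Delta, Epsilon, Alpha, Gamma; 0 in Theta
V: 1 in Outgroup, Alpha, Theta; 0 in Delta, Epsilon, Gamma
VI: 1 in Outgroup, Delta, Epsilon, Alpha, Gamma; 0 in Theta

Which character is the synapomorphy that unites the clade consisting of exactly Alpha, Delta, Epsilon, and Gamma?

II

Character polarity is set by the outgroup: the derived state is whichever differs from the outgroup's state, so for II, IV, V, VI the derived state is '0', and for the remaining characters it is '1'.
I (derived state '1') is shared by Delta and Gamma — a synapomorphy uniting that clade.
II (derived state '0') is shared by Alpha, Delta, Epsilon, and Gamma — a synapomorphy uniting that clade.
III (derived state '1') is shared by all ingroup taxa — unites the whole ingroup.
IV: derived state '0' in Theta only — an autapomorphy, so it tells us nothing about relationships among taxa.
Only Delta, Epsilon, and Gamma show the derived state '0' for V, supporting them as a clade.
VI: derived state '0' in Theta only — an autapomorphy, so it tells us nothing about relationships among taxa.
Most parsimonious ingroup topology: ((((Delta,Gamma),Epsilon),Alpha),Theta).
The clade {Alpha, Delta, Epsilon, Gamma} is supported by II: its derived state '0' occurs in exactly those taxa and in no other taxon (including the outgroup).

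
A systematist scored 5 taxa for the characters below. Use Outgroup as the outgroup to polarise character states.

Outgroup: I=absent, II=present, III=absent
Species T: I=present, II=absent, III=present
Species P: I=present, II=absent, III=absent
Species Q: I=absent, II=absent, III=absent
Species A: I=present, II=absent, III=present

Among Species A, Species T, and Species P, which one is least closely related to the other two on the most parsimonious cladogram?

Character polarity is set by the outgroup: the derived state is whichever differs from the outgroup's state, so for II the derived state is 'absent', and for the remaining characters it is 'present'.
I: derived state 'present' in Species A, Species P, and Species T only — synapomorphy for {Species A, Species P, Species T}.
All ingroup taxa share the derived state 'absent' for II; it defines the ingroup but does not resolve relationships within it.
III (derived state 'present') is shared by Species A and Species T — a synapomorphy uniting that clade.
Most parsimonious ingroup topology: (((Species T,Species A),Species P),Species Q).
Species A and Species T share a more recent common ancestor with each other than either does with Species P, so Species P is the least closely related of the three.

Species P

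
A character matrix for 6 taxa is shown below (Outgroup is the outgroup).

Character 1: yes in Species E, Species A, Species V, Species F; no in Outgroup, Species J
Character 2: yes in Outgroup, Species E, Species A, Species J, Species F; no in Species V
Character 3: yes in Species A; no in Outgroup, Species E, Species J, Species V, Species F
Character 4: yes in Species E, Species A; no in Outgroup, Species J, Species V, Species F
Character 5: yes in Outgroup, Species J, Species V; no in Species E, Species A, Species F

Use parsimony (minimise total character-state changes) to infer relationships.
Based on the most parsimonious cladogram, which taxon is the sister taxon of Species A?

Character polarity is set by the outgroup: the derived state is whichever differs from the outgroup's state, so for Character 2, Character 5 the derived state is 'no', and for the remaining characters it is 'yes'.
Character 1 (derived state 'yes') is shared by Species A, Species E, Species F, and Species V — a synapomorphy uniting that clade.
Character 2 (derived state 'no') is unique to Species V (autapomorphy; uninformative for grouping).
Character 3 (derived state 'yes') is unique to Species A (autapomorphy; uninformative for grouping).
Character 4: derived state 'yes' in Species A and Species E only — synapomorphy for {Species A, Species E}.
Character 5 (derived state 'no') is shared by Species A, Species E, and Species F — a synapomorphy uniting that clade.
Most parsimonious ingroup topology: ((((Species E,Species A),Species F),Species V),Species J).
Species A and Species E form a cherry on this tree, so they are sister taxa.

Species E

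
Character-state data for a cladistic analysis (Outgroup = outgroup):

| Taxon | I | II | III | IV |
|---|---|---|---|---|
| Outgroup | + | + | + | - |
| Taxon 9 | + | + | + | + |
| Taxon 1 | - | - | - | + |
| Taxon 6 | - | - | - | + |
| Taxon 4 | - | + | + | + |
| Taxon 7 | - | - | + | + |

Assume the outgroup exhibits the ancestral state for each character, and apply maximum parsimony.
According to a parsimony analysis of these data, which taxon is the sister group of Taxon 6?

Character polarity is set by the outgroup: the derived state is whichever differs from the outgroup's state, so for I, II, III the derived state is '-', and for the remaining characters it is '+'.
I (derived state '-') is shared by Taxon 1, Taxon 4, Taxon 6, and Taxon 7 — a synapomorphy uniting that clade.
II: derived state '-' in Taxon 1, Taxon 6, and Taxon 7 only — synapomorphy for {Taxon 1, Taxon 6, Taxon 7}.
III (derived state '-') is shared by Taxon 1 and Taxon 6 — a synapomorphy uniting that clade.
All ingroup taxa share the derived state '+' for IV; it defines the ingroup but does not resolve relationships within it.
Most parsimonious ingroup topology: (Taxon 9,(((Taxon 1,Taxon 6),Taxon 7),Taxon 4)).
Taxon 6 and Taxon 1 form a cherry on this tree, so they are sister taxa.

Taxon 1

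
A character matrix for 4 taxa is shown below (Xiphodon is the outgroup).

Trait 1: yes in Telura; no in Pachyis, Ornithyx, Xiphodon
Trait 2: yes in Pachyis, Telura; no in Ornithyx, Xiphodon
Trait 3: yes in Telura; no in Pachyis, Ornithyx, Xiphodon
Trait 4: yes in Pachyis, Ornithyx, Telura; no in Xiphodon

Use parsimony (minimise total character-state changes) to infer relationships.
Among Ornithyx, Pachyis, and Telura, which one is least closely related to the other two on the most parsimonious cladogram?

The outgroup has state 'no' for every character, so 'yes' is the derived state throughout.
Trait 1: derived state 'yes' in Telura only — an autapomorphy, so it tells us nothing about relationships among taxa.
Trait 2: derived state 'yes' in Pachyis and Telura only — synapomorphy for {Pachyis, Telura}.
Trait 3: derived state 'yes' in Telura only — an autapomorphy, so it tells us nothing about relationships among taxa.
All ingroup taxa share the derived state 'yes' for Trait 4; it defines the ingroup but does not resolve relationships within it.
Most parsimonious ingroup topology: ((Pachyis,Telura),Ornithyx).
Telura and Pachyis share a more recent common ancestor with each other than either does with Ornithyx, so Ornithyx is the least closely related of the three.

Ornithyx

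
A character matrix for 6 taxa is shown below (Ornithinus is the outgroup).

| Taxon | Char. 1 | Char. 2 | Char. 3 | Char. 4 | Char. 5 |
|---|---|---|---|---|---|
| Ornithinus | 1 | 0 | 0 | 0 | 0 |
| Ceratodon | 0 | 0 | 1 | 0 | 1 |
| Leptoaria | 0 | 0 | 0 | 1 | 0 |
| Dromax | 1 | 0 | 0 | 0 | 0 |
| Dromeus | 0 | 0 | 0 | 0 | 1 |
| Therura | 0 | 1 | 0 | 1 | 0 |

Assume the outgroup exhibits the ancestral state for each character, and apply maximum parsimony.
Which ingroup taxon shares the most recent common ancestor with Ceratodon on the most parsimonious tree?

Character polarity is set by the outgroup: the derived state is whichever differs from the outgroup's state, so for Char. 1 the derived state is '0', and for the remaining characters it is '1'.
Char. 1 (derived state '0') is shared by Ceratodon, Dromeus, Leptoaria, and Therura — a synapomorphy uniting that clade.
Char. 2 (derived state '1') is unique to Therura (autapomorphy; uninformative for grouping).
Char. 3 (derived state '1') is unique to Ceratodon (autapomorphy; uninformative for grouping).
Only Leptoaria and Therura show the derived state '1' for Char. 4, supporting them as a clade.
Char. 5: derived state '1' in Ceratodon and Dromeus only — synapomorphy for {Ceratodon, Dromeus}.
Most parsimonious ingroup topology: (((Ceratodon,Dromeus),(Leptoaria,Therura)),Dromax).
Ceratodon and Dromeus form a cherry on this tree, so they are sister taxa.

Dromeus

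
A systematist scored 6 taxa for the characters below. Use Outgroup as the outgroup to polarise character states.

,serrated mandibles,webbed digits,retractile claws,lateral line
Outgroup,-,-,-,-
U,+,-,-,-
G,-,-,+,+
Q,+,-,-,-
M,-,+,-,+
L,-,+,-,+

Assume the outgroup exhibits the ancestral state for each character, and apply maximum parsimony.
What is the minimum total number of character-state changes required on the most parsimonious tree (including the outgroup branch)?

The outgroup has state '-' for every character, so '+' is the derived state throughout.
serrated mandibles: derived state '+' in Q and U only — synapomorphy for {Q, U}.
webbed digits: derived state '+' in L and M only — synapomorphy for {L, M}.
retractile claws (derived state '+') is unique to G (autapomorphy; uninformative for grouping).
lateral line (derived state '+') is shared by G, L, and M — a synapomorphy uniting that clade.
Most parsimonious ingroup topology: ((U,Q),(G,(M,L))).
Changes per character on this tree: serrated mandibles: 1; webbed digits: 1; retractile claws: 1; lateral line: 1.
Total = 4.

4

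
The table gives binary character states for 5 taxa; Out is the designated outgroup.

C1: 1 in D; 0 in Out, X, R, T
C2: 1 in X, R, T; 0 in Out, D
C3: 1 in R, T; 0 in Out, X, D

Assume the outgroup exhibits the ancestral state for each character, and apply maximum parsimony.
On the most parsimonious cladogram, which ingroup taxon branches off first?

D

The outgroup has state '0' for every character, so '1' is the derived state throughout.
C1 (derived state '1') is unique to D (autapomorphy; uninformative for grouping).
C2: derived state '1' in R, T, and X only — synapomorphy for {R, T, X}.
C3: derived state '1' in R and T only — synapomorphy for {R, T}.
Most parsimonious ingroup topology: ((X,(R,T)),D).
D is sister to the clade containing all other ingroup taxa, so it is the earliest-diverging (most basal) ingroup lineage.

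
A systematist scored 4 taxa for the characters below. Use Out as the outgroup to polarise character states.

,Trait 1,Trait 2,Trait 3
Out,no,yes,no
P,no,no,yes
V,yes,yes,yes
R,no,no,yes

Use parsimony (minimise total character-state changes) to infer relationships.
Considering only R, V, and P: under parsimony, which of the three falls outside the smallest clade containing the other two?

Character polarity is set by the outgroup: the derived state is whichever differs from the outgroup's state, so for Trait 2 the derived state is 'no', and for the remaining characters it is 'yes'.
Trait 1 (derived state 'yes') is unique to V (autapomorphy; uninformative for grouping).
Trait 2: derived state 'no' in P and R only — synapomorphy for {P, R}.
All ingroup taxa share the derived state 'yes' for Trait 3; it defines the ingroup but does not resolve relationships within it.
Most parsimonious ingroup topology: ((P,R),V).
P and R share a more recent common ancestor with each other than either does with V, so V is the least closely related of the three.

V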